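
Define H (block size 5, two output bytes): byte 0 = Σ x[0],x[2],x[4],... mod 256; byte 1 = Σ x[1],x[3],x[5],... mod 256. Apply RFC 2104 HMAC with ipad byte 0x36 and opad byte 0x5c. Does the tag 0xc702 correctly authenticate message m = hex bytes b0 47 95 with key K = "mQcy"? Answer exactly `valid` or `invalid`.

invalid

Key "mQcy" = 6d 51 63 79 is 4 bytes ≤ B = 5; zero-pad to 5 bytes: K' = 6d 51 63 79 00.
K' ⊕ ipad = 5b 67 55 4f 36; K' ⊕ opad = 31 0d 3f 25 5c.
Inner hash: even-index sum = 301 mod 256 = 45; odd-index sum = 507 mod 256 = 251 → 2d fb.
Outer hash (recomputed tag): even-index sum = 455 mod 256 = 199; odd-index sum = 95 mod 256 = 95 → c7 5f.
Recomputed tag = c75f; claimed = c702 → mismatch.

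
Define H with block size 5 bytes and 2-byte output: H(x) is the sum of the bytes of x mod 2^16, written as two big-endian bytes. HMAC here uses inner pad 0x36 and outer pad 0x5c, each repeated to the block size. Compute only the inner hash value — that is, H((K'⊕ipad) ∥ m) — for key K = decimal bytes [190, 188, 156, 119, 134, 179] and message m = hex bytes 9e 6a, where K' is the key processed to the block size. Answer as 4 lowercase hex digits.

Key decimal bytes [190, 188, 156, 119, 134, 179] = be bc 9c 77 86 b3 is 6 bytes > B = 5, so hash it first: H(key) = 03 c6, then zero-pad to 5 bytes: K' = 03 c6 00 00 00.
K' ⊕ ipad = 35 f0 36 36 36.
Inner input = 35 f0 36 36 36 ∥ 9e 6a.
Inner hash: sum = 53+240+54+54+54+158+106 = 719 → 02 cf.

02cf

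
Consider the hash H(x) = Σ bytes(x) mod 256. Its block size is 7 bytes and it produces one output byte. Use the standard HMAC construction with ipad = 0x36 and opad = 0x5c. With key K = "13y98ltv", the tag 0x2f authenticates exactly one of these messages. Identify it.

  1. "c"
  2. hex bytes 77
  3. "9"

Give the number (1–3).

Key "13y98ltv" = 31 33 79 39 38 6c 74 76 is 8 bytes > B = 7, so hash it first: H(key) = a4, then zero-pad to 7 bytes: K' = a4 00 00 00 00 00 00.
K' ⊕ ipad = 92 36 36 36 36 36 36; K' ⊕ opad = f8 5c 5c 5c 5c 5c 5c.
m1: inner = H(92 36 36 36 36 36 36 63) = 39; tag = H(f8 5c 5c 5c 5c 5c 5c 39) = 59
m2: inner = H(92 36 36 36 36 36 36 77) = 4d; tag = H(f8 5c 5c 5c 5c 5c 5c 4d) = 6d
m3: inner = H(92 36 36 36 36 36 36 39) = 0f; tag = H(f8 5c 5c 5c 5c 5c 5c 0f) = 2f ← matches

3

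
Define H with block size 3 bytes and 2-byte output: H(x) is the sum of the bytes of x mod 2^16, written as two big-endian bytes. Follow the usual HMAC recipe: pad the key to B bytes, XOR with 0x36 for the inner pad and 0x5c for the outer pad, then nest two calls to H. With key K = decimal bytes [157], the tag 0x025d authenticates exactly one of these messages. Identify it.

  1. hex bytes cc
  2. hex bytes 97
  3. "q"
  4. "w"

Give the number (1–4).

1

Key decimal bytes [157] = 9d is 1 byte ≤ B = 3; zero-pad to 3 bytes: K' = 9d 00 00.
K' ⊕ ipad = ab 36 36; K' ⊕ opad = c1 5c 5c.
m1: inner = H(ab 36 36 cc) = 01 e3; tag = H(c1 5c 5c 01 e3) = 025d ← matches
m2: inner = H(ab 36 36 97) = 01 ae; tag = H(c1 5c 5c 01 ae) = 0228
m3: inner = H(ab 36 36 71) = 01 88; tag = H(c1 5c 5c 01 88) = 0202
m4: inner = H(ab 36 36 77) = 01 8e; tag = H(c1 5c 5c 01 8e) = 0208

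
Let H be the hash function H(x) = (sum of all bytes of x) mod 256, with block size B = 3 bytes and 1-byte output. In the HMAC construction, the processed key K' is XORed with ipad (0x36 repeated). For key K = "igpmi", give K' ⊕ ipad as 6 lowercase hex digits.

Key "igpmi" = 69 67 70 6d 69 is 5 bytes > B = 3, so hash it first: H(key) = 16, then zero-pad to 3 bytes: K' = 16 00 00.
XOR each byte with 0x36: 16⊕36=20, 00⊕36=36, 00⊕36=36.

203636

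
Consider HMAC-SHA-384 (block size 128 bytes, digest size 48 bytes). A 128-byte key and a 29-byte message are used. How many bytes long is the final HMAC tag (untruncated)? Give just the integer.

48

The tag is one SHA-384 digest: 48 bytes.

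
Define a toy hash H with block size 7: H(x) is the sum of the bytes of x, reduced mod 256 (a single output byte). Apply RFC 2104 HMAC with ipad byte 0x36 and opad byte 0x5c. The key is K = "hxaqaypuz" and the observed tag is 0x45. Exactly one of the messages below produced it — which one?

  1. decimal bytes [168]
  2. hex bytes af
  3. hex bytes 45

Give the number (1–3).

3

Key "hxaqaypuz" = 68 78 61 71 61 79 70 75 7a is 9 bytes > B = 7, so hash it first: H(key) = eb, then zero-pad to 7 bytes: K' = eb 00 00 00 00 00 00.
K' ⊕ ipad = dd 36 36 36 36 36 36; K' ⊕ opad = b7 5c 5c 5c 5c 5c 5c.
m1: inner = H(dd 36 36 36 36 36 36 a8) = c9; tag = H(b7 5c 5c 5c 5c 5c 5c c9) = a8
m2: inner = H(dd 36 36 36 36 36 36 af) = d0; tag = H(b7 5c 5c 5c 5c 5c 5c d0) = af
m3: inner = H(dd 36 36 36 36 36 36 45) = 66; tag = H(b7 5c 5c 5c 5c 5c 5c 66) = 45 ← matches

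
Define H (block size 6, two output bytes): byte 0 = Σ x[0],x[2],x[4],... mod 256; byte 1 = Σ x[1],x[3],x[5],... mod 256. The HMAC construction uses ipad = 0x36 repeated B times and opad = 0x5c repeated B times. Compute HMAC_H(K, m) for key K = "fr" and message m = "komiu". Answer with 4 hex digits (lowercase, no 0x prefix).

Key "fr" = 66 72 is 2 bytes ≤ B = 6; zero-pad to 6 bytes: K' = 66 72 00 00 00 00.
K' ⊕ ipad = 50 44 36 36 36 36.  K' ⊕ opad = 3a 2e 5c 5c 5c 5c.
Inner input = (K'⊕ipad) ∥ m = 50 44 36 36 36 36 ∥ 6b 6f 6d 69 75.
Inner hash: even-index sum = 521 mod 256 = 9; odd-index sum = 392 mod 256 = 136 → 09 88.
Outer input = (K'⊕opad) ∥ inner = 3a 2e 5c 5c 5c 5c ∥ 09 88.
Outer hash (tag): even-index sum = 251 mod 256 = 251; odd-index sum = 366 mod 256 = 110 → fb 6e.

fb6e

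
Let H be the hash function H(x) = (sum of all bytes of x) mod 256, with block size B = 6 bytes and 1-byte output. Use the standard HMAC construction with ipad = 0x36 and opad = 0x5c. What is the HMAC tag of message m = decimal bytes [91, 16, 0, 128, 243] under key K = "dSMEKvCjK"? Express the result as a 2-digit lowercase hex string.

Key "dSMEKvCjK" = 64 53 4d 45 4b 76 43 6a 4b is 9 bytes > B = 6, so hash it first: H(key) = 02, then zero-pad to 6 bytes: K' = 02 00 00 00 00 00.
K' ⊕ ipad = 34 36 36 36 36 36.  K' ⊕ opad = 5e 5c 5c 5c 5c 5c.
Inner input = (K'⊕ipad) ∥ m = 34 36 36 36 36 36 ∥ 5b 10 00 80 f3.
Inner hash: sum = 52+54+54+54+54+54+91+16+0+128+243 = 800; mod 256 = 32 → 20.
Outer input = (K'⊕opad) ∥ inner = 5e 5c 5c 5c 5c 5c ∥ 20.
Outer hash (tag): sum = 94+92+92+92+92+92+32 = 586; mod 256 = 74 → 4a.

4a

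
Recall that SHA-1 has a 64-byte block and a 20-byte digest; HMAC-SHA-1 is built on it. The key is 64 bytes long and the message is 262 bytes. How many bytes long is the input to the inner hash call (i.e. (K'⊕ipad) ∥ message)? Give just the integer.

326

Key is 64 ≤ 64 bytes, zero-padded: |K'| = 64.
Inner input = (K'⊕ipad) ∥ m → 64 + 262 = 326 bytes.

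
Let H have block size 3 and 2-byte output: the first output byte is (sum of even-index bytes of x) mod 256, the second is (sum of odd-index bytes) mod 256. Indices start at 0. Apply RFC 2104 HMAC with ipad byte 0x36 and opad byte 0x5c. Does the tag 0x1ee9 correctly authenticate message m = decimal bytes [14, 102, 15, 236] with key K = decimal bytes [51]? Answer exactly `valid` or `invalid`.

valid

Key decimal bytes [51] = 33 is 1 byte ≤ B = 3; zero-pad to 3 bytes: K' = 33 00 00.
K' ⊕ ipad = 05 36 36; K' ⊕ opad = 6f 5c 5c.
Inner hash: even-index sum = 397 mod 256 = 141; odd-index sum = 83 mod 256 = 83 → 8d 53.
Outer hash (recomputed tag): even-index sum = 286 mod 256 = 30; odd-index sum = 233 mod 256 = 233 → 1e e9.
Recomputed tag = 1ee9; claimed = 1ee9 → match.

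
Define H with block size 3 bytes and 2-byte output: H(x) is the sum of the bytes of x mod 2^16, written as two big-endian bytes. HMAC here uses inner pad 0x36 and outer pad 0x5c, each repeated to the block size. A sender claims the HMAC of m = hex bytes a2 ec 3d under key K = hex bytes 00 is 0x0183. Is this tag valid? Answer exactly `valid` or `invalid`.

valid

Key hex bytes 00 is 1 byte ≤ B = 3; zero-pad to 3 bytes: K' = 00 00 00.
K' ⊕ ipad = 36 36 36; K' ⊕ opad = 5c 5c 5c.
Inner hash: sum = 54+54+54+162+236+61 = 621 → 02 6d.
Outer hash (recomputed tag): sum = 92+92+92+2+109 = 387 → 01 83.
Recomputed tag = 0183; claimed = 0183 → match.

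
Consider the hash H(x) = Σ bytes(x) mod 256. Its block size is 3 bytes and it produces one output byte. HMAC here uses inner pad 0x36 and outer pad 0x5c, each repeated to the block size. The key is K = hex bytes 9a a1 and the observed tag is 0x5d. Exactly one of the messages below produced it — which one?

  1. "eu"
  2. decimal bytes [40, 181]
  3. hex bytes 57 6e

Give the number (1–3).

3

Key hex bytes 9a a1 is 2 bytes ≤ B = 3; zero-pad to 3 bytes: K' = 9a a1 00.
K' ⊕ ipad = ac 97 36; K' ⊕ opad = c6 fd 5c.
m1: inner = H(ac 97 36 65 75) = 53; tag = H(c6 fd 5c 53) = 72
m2: inner = H(ac 97 36 28 b5) = 56; tag = H(c6 fd 5c 56) = 75
m3: inner = H(ac 97 36 57 6e) = 3e; tag = H(c6 fd 5c 3e) = 5d ← matches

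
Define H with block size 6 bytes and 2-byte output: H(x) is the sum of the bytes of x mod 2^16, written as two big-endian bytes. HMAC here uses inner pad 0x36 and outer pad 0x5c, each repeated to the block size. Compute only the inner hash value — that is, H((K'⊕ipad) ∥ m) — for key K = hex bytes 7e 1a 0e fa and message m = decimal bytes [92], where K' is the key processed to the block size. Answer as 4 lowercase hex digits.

0240

Key hex bytes 7e 1a 0e fa is 4 bytes ≤ B = 6; zero-pad to 6 bytes: K' = 7e 1a 0e fa 00 00.
K' ⊕ ipad = 48 2c 38 cc 36 36.
Inner input = 48 2c 38 cc 36 36 ∥ 5c.
Inner hash: sum = 72+44+56+204+54+54+92 = 576 → 02 40.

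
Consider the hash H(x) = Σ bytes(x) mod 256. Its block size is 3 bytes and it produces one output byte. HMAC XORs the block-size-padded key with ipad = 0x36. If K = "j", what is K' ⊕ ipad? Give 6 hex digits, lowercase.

Key "j" = 6a is 1 byte ≤ B = 3; zero-pad to 3 bytes: K' = 6a 00 00.
XOR each byte with 0x36: 6a⊕36=5c, 00⊕36=36, 00⊕36=36.

5c3636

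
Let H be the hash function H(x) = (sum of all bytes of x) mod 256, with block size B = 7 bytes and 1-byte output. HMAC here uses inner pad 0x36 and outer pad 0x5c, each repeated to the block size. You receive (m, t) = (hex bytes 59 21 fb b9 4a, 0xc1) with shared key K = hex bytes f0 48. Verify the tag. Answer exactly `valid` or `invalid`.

Key hex bytes f0 48 is 2 bytes ≤ B = 7; zero-pad to 7 bytes: K' = f0 48 00 00 00 00 00.
K' ⊕ ipad = c6 7e 36 36 36 36 36; K' ⊕ opad = ac 14 5c 5c 5c 5c 5c.
Inner hash: sum = 198+126+54+54+54+54+54+89+33+251+185+74 = 1226; mod 256 = 202 → ca.
Outer hash (recomputed tag): sum = 172+20+92+92+92+92+92+202 = 854; mod 256 = 86 → 56.
Recomputed tag = 56; claimed = c1 → mismatch.

invalid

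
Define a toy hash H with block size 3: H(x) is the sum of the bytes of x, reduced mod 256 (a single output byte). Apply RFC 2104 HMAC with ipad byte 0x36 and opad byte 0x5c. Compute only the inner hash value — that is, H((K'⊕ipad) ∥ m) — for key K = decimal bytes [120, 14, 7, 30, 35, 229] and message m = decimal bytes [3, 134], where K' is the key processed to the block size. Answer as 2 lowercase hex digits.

7a

Key decimal bytes [120, 14, 7, 30, 35, 229] = 78 0e 07 1e 23 e5 is 6 bytes > B = 3, so hash it first: H(key) = b3, then zero-pad to 3 bytes: K' = b3 00 00.
K' ⊕ ipad = 85 36 36.
Inner input = 85 36 36 ∥ 03 86.
Inner hash: sum = 133+54+54+3+134 = 378; mod 256 = 122 → 7a.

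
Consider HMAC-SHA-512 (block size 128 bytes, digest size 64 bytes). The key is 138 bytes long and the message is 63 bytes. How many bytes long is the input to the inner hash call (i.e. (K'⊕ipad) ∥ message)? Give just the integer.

191

Key is 138 > 128 bytes, so it is hashed to 64 bytes then zero-padded to 128: |K'| = 128.
Inner input = (K'⊕ipad) ∥ m → 128 + 63 = 191 bytes.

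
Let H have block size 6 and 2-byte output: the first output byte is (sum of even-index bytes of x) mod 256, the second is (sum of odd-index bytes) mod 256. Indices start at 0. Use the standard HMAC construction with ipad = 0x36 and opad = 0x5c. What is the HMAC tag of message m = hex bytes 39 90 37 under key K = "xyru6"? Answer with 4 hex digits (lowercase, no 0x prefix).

be02

Key "xyru6" = 78 79 72 75 36 is 5 bytes ≤ B = 6; zero-pad to 6 bytes: K' = 78 79 72 75 36 00.
K' ⊕ ipad = 4e 4f 44 43 00 36.  K' ⊕ opad = 24 25 2e 29 6a 5c.
Inner input = (K'⊕ipad) ∥ m = 4e 4f 44 43 00 36 ∥ 39 90 37.
Inner hash: even-index sum = 258 mod 256 = 2; odd-index sum = 344 mod 256 = 88 → 02 58.
Outer input = (K'⊕opad) ∥ inner = 24 25 2e 29 6a 5c ∥ 02 58.
Outer hash (tag): even-index sum = 190 mod 256 = 190; odd-index sum = 258 mod 256 = 2 → be 02.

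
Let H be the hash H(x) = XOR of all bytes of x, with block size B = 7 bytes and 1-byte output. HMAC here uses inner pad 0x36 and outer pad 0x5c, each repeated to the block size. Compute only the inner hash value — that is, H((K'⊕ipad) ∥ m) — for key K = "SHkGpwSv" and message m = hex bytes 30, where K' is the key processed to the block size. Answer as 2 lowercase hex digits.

13

Key "SHkGpwSv" = 53 48 6b 47 70 77 53 76 is 8 bytes > B = 7, so hash it first: H(key) = 15, then zero-pad to 7 bytes: K' = 15 00 00 00 00 00 00.
K' ⊕ ipad = 23 36 36 36 36 36 36.
Inner input = 23 36 36 36 36 36 36 ∥ 30.
Inner hash: XOR 23⊕36⊕36⊕36⊕36⊕36⊕36⊕30 = 13.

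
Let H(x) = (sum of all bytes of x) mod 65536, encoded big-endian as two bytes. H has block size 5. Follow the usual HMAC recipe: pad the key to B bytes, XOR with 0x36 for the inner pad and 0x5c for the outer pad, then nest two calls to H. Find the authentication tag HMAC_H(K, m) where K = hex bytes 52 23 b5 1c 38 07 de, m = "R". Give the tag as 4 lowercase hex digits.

Key hex bytes 52 23 b5 1c 38 07 de is 7 bytes > B = 5, so hash it first: H(key) = 02 63, then zero-pad to 5 bytes: K' = 02 63 00 00 00.
K' ⊕ ipad = 34 55 36 36 36.  K' ⊕ opad = 5e 3f 5c 5c 5c.
Inner input = (K'⊕ipad) ∥ m = 34 55 36 36 36 ∥ 52.
Inner hash: sum = 52+85+54+54+54+82 = 381 → 01 7d.
Outer input = (K'⊕opad) ∥ inner = 5e 3f 5c 5c 5c ∥ 01 7d.
Outer hash (tag): sum = 94+63+92+92+92+1+125 = 559 → 02 2f.

022f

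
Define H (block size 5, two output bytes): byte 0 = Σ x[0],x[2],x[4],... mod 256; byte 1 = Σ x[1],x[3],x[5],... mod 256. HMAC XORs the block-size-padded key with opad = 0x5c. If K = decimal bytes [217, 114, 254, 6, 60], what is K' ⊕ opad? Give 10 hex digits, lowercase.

Key decimal bytes [217, 114, 254, 6, 60] = d9 72 fe 06 3c is exactly B = 5 bytes: K' = d9 72 fe 06 3c.
XOR each byte with 0x5c: d9⊕5c=85, 72⊕5c=2e, fe⊕5c=a2, 06⊕5c=5a, 3c⊕5c=60.

852ea25a60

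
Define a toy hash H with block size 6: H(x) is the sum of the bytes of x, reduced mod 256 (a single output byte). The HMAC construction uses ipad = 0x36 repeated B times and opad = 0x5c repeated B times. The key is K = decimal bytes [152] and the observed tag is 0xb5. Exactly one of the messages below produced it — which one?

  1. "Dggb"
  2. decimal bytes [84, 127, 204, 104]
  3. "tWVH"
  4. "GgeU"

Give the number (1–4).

Key decimal bytes [152] = 98 is 1 byte ≤ B = 6; zero-pad to 6 bytes: K' = 98 00 00 00 00 00.
K' ⊕ ipad = ae 36 36 36 36 36; K' ⊕ opad = c4 5c 5c 5c 5c 5c.
m1: inner = H(ae 36 36 36 36 36 44 67 67 62) = 30; tag = H(c4 5c 5c 5c 5c 5c 30) = c0
m2: inner = H(ae 36 36 36 36 36 54 7f cc 68) = c3; tag = H(c4 5c 5c 5c 5c 5c c3) = 53
m3: inner = H(ae 36 36 36 36 36 74 57 56 48) = 25; tag = H(c4 5c 5c 5c 5c 5c 25) = b5 ← matches
m4: inner = H(ae 36 36 36 36 36 47 67 65 55) = 24; tag = H(c4 5c 5c 5c 5c 5c 24) = b4

3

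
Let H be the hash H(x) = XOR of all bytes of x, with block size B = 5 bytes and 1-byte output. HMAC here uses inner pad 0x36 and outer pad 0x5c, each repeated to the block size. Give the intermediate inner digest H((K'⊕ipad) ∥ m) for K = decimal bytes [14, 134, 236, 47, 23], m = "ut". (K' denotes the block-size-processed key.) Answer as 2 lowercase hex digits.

6b

Key decimal bytes [14, 134, 236, 47, 23] = 0e 86 ec 2f 17 is exactly B = 5 bytes: K' = 0e 86 ec 2f 17.
K' ⊕ ipad = 38 b0 da 19 21.
Inner input = 38 b0 da 19 21 ∥ 75 74.
Inner hash: XOR 38⊕b0⊕da⊕19⊕21⊕75⊕74 = 6b.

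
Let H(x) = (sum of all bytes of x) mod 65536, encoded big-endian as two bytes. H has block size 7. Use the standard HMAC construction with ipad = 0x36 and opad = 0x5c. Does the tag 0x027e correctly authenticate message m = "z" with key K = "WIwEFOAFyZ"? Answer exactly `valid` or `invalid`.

Key "WIwEFOAFyZ" = 57 49 77 45 46 4f 41 46 79 5a is 10 bytes > B = 7, so hash it first: H(key) = 03 4b, then zero-pad to 7 bytes: K' = 03 4b 00 00 00 00 00.
K' ⊕ ipad = 35 7d 36 36 36 36 36; K' ⊕ opad = 5f 17 5c 5c 5c 5c 5c.
Inner hash: sum = 53+125+54+54+54+54+54+122 = 570 → 02 3a.
Outer hash (recomputed tag): sum = 95+23+92+92+92+92+92+2+58 = 638 → 02 7e.
Recomputed tag = 027e; claimed = 027e → match.

valid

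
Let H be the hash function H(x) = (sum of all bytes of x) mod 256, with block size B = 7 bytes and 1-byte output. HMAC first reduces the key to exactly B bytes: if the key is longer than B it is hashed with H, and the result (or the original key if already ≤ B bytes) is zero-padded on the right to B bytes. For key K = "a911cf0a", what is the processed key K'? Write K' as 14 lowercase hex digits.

56000000000000

|K| = 8 > B = 7, so first hash the key.
H(K): sum = 97+57+49+49+99+102+48+97 = 598; mod 256 = 86 → 56.
Zero-pad H(K) = 56 to 7 bytes: K' = 56 00 00 00 00 00 00.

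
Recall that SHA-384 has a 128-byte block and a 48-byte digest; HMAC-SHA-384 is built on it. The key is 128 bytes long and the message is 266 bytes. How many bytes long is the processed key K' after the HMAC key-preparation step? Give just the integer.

128

Key is 128 ≤ 128 bytes, zero-padded: |K'| = 128.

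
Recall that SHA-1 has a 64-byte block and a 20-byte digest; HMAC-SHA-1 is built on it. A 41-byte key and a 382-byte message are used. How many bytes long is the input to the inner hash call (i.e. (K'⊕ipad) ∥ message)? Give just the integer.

446

Key is 41 ≤ 64 bytes, zero-padded: |K'| = 64.
Inner input = (K'⊕ipad) ∥ m → 64 + 382 = 446 bytes.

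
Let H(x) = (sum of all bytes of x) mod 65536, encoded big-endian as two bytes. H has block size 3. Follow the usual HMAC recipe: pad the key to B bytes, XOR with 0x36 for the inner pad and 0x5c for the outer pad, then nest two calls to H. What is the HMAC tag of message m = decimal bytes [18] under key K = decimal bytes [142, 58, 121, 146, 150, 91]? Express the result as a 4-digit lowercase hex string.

Key decimal bytes [142, 58, 121, 146, 150, 91] = 8e 3a 79 92 96 5b is 6 bytes > B = 3, so hash it first: H(key) = 02 c4, then zero-pad to 3 bytes: K' = 02 c4 00.
K' ⊕ ipad = 34 f2 36.  K' ⊕ opad = 5e 98 5c.
Inner input = (K'⊕ipad) ∥ m = 34 f2 36 ∥ 12.
Inner hash: sum = 52+242+54+18 = 366 → 01 6e.
Outer input = (K'⊕opad) ∥ inner = 5e 98 5c ∥ 01 6e.
Outer hash (tag): sum = 94+152+92+1+110 = 449 → 01 c1.

01c1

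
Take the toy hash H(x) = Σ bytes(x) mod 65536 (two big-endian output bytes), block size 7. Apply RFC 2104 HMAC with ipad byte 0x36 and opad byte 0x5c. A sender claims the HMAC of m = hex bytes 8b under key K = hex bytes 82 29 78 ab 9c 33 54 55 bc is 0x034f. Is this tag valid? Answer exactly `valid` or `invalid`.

Key hex bytes 82 29 78 ab 9c 33 54 55 bc is 9 bytes > B = 7, so hash it first: H(key) = 04 02, then zero-pad to 7 bytes: K' = 04 02 00 00 00 00 00.
K' ⊕ ipad = 32 34 36 36 36 36 36; K' ⊕ opad = 58 5e 5c 5c 5c 5c 5c.
Inner hash: sum = 50+52+54+54+54+54+54+139 = 511 → 01 ff.
Outer hash (recomputed tag): sum = 88+94+92+92+92+92+92+1+255 = 898 → 03 82.
Recomputed tag = 0382; claimed = 034f → mismatch.

invalid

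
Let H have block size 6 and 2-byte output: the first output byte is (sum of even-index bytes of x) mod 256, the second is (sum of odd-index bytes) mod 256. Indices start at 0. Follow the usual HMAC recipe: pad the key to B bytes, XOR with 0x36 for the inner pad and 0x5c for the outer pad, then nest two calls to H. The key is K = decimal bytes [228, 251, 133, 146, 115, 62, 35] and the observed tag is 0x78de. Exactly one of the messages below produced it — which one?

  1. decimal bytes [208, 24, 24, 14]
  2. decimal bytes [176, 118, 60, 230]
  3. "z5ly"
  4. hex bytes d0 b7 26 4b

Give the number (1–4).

Key decimal bytes [228, 251, 133, 146, 115, 62, 35] = e4 fb 85 92 73 3e 23 is 7 bytes > B = 6, so hash it first: H(key) = ff cb, then zero-pad to 6 bytes: K' = ff cb 00 00 00 00.
K' ⊕ ipad = c9 fd 36 36 36 36; K' ⊕ opad = a3 97 5c 5c 5c 5c.
m1: inner = H(c9 fd 36 36 36 36 d0 18 18 0e) = 1d 8f; tag = H(a3 97 5c 5c 5c 5c 1d 8f) = 78de ← matches
m2: inner = H(c9 fd 36 36 36 36 b0 76 3c e6) = 21 c5; tag = H(a3 97 5c 5c 5c 5c 21 c5) = 7c14
m3: inner = H(c9 fd 36 36 36 36 7a 35 6c 79) = 1b 17; tag = H(a3 97 5c 5c 5c 5c 1b 17) = 7666
m4: inner = H(c9 fd 36 36 36 36 d0 b7 26 4b) = 2b 6b; tag = H(a3 97 5c 5c 5c 5c 2b 6b) = 86ba

1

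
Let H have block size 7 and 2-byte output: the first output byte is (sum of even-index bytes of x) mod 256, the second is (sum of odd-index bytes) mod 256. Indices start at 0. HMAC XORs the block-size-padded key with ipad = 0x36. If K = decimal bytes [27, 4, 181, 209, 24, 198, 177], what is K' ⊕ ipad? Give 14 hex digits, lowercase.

2d3283e72ef087

Key decimal bytes [27, 4, 181, 209, 24, 198, 177] = 1b 04 b5 d1 18 c6 b1 is exactly B = 7 bytes: K' = 1b 04 b5 d1 18 c6 b1.
XOR each byte with 0x36: 1b⊕36=2d, 04⊕36=32, b5⊕36=83, d1⊕36=e7, 18⊕36=2e, c6⊕36=f0, b1⊕36=87.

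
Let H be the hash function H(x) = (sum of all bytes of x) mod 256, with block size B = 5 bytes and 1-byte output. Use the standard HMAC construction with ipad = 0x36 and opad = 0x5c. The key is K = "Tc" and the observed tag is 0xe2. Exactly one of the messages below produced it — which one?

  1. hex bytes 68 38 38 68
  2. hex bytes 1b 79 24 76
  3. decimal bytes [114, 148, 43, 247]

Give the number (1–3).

2

Key "Tc" = 54 63 is 2 bytes ≤ B = 5; zero-pad to 5 bytes: K' = 54 63 00 00 00.
K' ⊕ ipad = 62 55 36 36 36; K' ⊕ opad = 08 3f 5c 5c 5c.
m1: inner = H(62 55 36 36 36 68 38 38 68) = 99; tag = H(08 3f 5c 5c 5c 99) = f4
m2: inner = H(62 55 36 36 36 1b 79 24 76) = 87; tag = H(08 3f 5c 5c 5c 87) = e2 ← matches
m3: inner = H(62 55 36 36 36 72 94 2b f7) = 81; tag = H(08 3f 5c 5c 5c 81) = dc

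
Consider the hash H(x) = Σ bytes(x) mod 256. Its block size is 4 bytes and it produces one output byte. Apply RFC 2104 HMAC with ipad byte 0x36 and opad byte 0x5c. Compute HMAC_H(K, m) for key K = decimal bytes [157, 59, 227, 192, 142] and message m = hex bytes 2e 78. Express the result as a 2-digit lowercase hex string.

Key decimal bytes [157, 59, 227, 192, 142] = 9d 3b e3 c0 8e is 5 bytes > B = 4, so hash it first: H(key) = 09, then zero-pad to 4 bytes: K' = 09 00 00 00.
K' ⊕ ipad = 3f 36 36 36.  K' ⊕ opad = 55 5c 5c 5c.
Inner input = (K'⊕ipad) ∥ m = 3f 36 36 36 ∥ 2e 78.
Inner hash: sum = 63+54+54+54+46+120 = 391; mod 256 = 135 → 87.
Outer input = (K'⊕opad) ∥ inner = 55 5c 5c 5c ∥ 87.
Outer hash (tag): sum = 85+92+92+92+135 = 496; mod 256 = 240 → f0.

f0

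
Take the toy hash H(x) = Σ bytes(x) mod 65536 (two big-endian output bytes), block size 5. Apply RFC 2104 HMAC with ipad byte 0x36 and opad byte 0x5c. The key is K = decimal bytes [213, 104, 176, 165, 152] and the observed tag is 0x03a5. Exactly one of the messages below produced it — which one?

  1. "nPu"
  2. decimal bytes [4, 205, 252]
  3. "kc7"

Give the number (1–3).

Key decimal bytes [213, 104, 176, 165, 152] = d5 68 b0 a5 98 is exactly B = 5 bytes: K' = d5 68 b0 a5 98.
K' ⊕ ipad = e3 5e 86 93 ae; K' ⊕ opad = 89 34 ec f9 c4.
m1: inner = H(e3 5e 86 93 ae 6e 50 75) = 04 3b; tag = H(89 34 ec f9 c4 04 3b) = 03a5 ← matches
m2: inner = H(e3 5e 86 93 ae 04 cd fc) = 04 d5; tag = H(89 34 ec f9 c4 04 d5) = 043f
m3: inner = H(e3 5e 86 93 ae 6b 63 37) = 04 0d; tag = H(89 34 ec f9 c4 04 0d) = 0377

1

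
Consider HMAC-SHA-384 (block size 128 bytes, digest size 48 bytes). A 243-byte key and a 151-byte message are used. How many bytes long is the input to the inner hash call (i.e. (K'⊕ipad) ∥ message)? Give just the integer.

Key is 243 > 128 bytes, so it is hashed to 48 bytes then zero-padded to 128: |K'| = 128.
Inner input = (K'⊕ipad) ∥ m → 128 + 151 = 279 bytes.

279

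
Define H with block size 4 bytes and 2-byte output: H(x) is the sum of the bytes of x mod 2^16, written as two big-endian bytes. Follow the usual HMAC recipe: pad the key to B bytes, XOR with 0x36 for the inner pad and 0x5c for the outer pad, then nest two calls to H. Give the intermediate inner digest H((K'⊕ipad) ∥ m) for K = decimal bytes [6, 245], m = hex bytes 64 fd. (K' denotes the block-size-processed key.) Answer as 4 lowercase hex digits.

02c0

Key decimal bytes [6, 245] = 06 f5 is 2 bytes ≤ B = 4; zero-pad to 4 bytes: K' = 06 f5 00 00.
K' ⊕ ipad = 30 c3 36 36.
Inner input = 30 c3 36 36 ∥ 64 fd.
Inner hash: sum = 48+195+54+54+100+253 = 704 → 02 c0.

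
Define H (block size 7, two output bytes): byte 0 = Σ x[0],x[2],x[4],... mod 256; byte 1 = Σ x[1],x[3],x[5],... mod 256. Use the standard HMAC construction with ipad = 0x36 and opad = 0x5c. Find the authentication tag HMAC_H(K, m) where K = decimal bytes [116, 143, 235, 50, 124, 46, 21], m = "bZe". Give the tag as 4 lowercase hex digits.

Key decimal bytes [116, 143, 235, 50, 124, 46, 21] = 74 8f eb 32 7c 2e 15 is exactly B = 7 bytes: K' = 74 8f eb 32 7c 2e 15.
K' ⊕ ipad = 42 b9 dd 04 4a 18 23.  K' ⊕ opad = 28 d3 b7 6e 20 72 49.
Inner input = (K'⊕ipad) ∥ m = 42 b9 dd 04 4a 18 23 ∥ 62 5a 65.
Inner hash: even-index sum = 486 mod 256 = 230; odd-index sum = 412 mod 256 = 156 → e6 9c.
Outer input = (K'⊕opad) ∥ inner = 28 d3 b7 6e 20 72 49 ∥ e6 9c.
Outer hash (tag): even-index sum = 484 mod 256 = 228; odd-index sum = 665 mod 256 = 153 → e4 99.

e499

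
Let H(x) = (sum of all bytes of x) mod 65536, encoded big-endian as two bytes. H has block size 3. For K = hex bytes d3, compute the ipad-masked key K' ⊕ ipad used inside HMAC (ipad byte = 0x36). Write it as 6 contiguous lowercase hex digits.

e53636

Key hex bytes d3 is 1 byte ≤ B = 3; zero-pad to 3 bytes: K' = d3 00 00.
XOR each byte with 0x36: d3⊕36=e5, 00⊕36=36, 00⊕36=36.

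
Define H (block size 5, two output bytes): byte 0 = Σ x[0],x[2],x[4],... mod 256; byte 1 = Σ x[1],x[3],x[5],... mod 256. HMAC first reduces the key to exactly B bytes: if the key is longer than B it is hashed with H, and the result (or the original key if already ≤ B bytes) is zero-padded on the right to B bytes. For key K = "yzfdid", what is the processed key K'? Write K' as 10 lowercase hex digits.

|K| = 6 > B = 5, so first hash the key.
H(K): even-index sum = 328 mod 256 = 72; odd-index sum = 322 mod 256 = 66 → 48 42.
Zero-pad H(K) = 48 42 to 5 bytes: K' = 48 42 00 00 00.

4842000000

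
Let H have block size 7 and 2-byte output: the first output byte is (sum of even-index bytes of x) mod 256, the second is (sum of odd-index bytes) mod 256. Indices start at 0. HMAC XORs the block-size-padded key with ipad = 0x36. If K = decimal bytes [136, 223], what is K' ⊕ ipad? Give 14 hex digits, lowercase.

bee93636363636

Key decimal bytes [136, 223] = 88 df is 2 bytes ≤ B = 7; zero-pad to 7 bytes: K' = 88 df 00 00 00 00 00.
XOR each byte with 0x36: 88⊕36=be, df⊕36=e9, 00⊕36=36, 00⊕36=36, 00⊕36=36, 00⊕36=36, 00⊕36=36.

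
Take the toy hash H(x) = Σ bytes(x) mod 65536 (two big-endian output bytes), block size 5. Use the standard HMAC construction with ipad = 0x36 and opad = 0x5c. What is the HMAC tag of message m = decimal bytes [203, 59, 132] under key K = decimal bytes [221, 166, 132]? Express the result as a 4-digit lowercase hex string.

0332

Key decimal bytes [221, 166, 132] = dd a6 84 is 3 bytes ≤ B = 5; zero-pad to 5 bytes: K' = dd a6 84 00 00.
K' ⊕ ipad = eb 90 b2 36 36.  K' ⊕ opad = 81 fa d8 5c 5c.
Inner input = (K'⊕ipad) ∥ m = eb 90 b2 36 36 ∥ cb 3b 84.
Inner hash: sum = 235+144+178+54+54+203+59+132 = 1059 → 04 23.
Outer input = (K'⊕opad) ∥ inner = 81 fa d8 5c 5c ∥ 04 23.
Outer hash (tag): sum = 129+250+216+92+92+4+35 = 818 → 03 32.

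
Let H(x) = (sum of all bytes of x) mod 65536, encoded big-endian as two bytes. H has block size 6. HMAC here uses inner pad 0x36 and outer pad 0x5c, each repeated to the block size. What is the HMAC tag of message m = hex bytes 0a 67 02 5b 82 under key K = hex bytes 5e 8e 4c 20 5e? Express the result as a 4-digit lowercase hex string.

025f

Key hex bytes 5e 8e 4c 20 5e is 5 bytes ≤ B = 6; zero-pad to 6 bytes: K' = 5e 8e 4c 20 5e 00.
K' ⊕ ipad = 68 b8 7a 16 68 36.  K' ⊕ opad = 02 d2 10 7c 02 5c.
Inner input = (K'⊕ipad) ∥ m = 68 b8 7a 16 68 36 ∥ 0a 67 02 5b 82.
Inner hash: sum = 104+184+122+22+104+54+10+103+2+91+130 = 926 → 03 9e.
Outer input = (K'⊕opad) ∥ inner = 02 d2 10 7c 02 5c ∥ 03 9e.
Outer hash (tag): sum = 2+210+16+124+2+92+3+158 = 607 → 02 5f.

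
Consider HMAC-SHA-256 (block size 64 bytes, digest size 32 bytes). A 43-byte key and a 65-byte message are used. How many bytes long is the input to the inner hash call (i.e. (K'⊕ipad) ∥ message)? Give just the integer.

129

Key is 43 ≤ 64 bytes, zero-padded: |K'| = 64.
Inner input = (K'⊕ipad) ∥ m → 64 + 65 = 129 bytes.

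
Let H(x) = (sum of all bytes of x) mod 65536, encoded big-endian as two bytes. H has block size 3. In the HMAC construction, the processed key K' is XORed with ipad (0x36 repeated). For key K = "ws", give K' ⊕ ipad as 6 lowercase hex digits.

Key "ws" = 77 73 is 2 bytes ≤ B = 3; zero-pad to 3 bytes: K' = 77 73 00.
XOR each byte with 0x36: 77⊕36=41, 73⊕36=45, 00⊕36=36.

414536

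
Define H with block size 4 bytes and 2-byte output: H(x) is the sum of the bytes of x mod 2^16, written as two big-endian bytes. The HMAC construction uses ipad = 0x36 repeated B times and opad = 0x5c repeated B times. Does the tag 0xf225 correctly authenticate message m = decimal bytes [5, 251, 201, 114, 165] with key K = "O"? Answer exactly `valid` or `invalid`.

invalid

Key "O" = 4f is 1 byte ≤ B = 4; zero-pad to 4 bytes: K' = 4f 00 00 00.
K' ⊕ ipad = 79 36 36 36; K' ⊕ opad = 13 5c 5c 5c.
Inner hash: sum = 121+54+54+54+5+251+201+114+165 = 1019 → 03 fb.
Outer hash (recomputed tag): sum = 19+92+92+92+3+251 = 549 → 02 25.
Recomputed tag = 0225; claimed = f225 → mismatch.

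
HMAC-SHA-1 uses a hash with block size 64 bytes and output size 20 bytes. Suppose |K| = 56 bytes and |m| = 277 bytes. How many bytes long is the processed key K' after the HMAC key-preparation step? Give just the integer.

64

Key is 56 ≤ 64 bytes, zero-padded: |K'| = 64.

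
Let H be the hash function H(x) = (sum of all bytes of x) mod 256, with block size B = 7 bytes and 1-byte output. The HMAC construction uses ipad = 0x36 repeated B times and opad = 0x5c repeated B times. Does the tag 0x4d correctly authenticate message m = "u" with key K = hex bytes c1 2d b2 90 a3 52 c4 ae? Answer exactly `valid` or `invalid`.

valid

Key hex bytes c1 2d b2 90 a3 52 c4 ae is 8 bytes > B = 7, so hash it first: H(key) = 97, then zero-pad to 7 bytes: K' = 97 00 00 00 00 00 00.
K' ⊕ ipad = a1 36 36 36 36 36 36; K' ⊕ opad = cb 5c 5c 5c 5c 5c 5c.
Inner hash: sum = 161+54+54+54+54+54+54+117 = 602; mod 256 = 90 → 5a.
Outer hash (recomputed tag): sum = 203+92+92+92+92+92+92+90 = 845; mod 256 = 77 → 4d.
Recomputed tag = 4d; claimed = 4d → match.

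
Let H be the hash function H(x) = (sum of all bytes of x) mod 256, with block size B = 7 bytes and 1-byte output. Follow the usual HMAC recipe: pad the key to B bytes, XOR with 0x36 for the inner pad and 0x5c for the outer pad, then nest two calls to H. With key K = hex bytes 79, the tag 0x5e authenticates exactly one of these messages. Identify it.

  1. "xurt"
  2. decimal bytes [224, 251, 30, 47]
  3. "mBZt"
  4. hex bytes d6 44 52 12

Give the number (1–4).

4

Key hex bytes 79 is 1 byte ≤ B = 7; zero-pad to 7 bytes: K' = 79 00 00 00 00 00 00.
K' ⊕ ipad = 4f 36 36 36 36 36 36; K' ⊕ opad = 25 5c 5c 5c 5c 5c 5c.
m1: inner = H(4f 36 36 36 36 36 36 78 75 72 74) = 66; tag = H(25 5c 5c 5c 5c 5c 5c 66) = b3
m2: inner = H(4f 36 36 36 36 36 36 e0 fb 1e 2f) = bb; tag = H(25 5c 5c 5c 5c 5c 5c bb) = 08
m3: inner = H(4f 36 36 36 36 36 36 6d 42 5a 74) = 10; tag = H(25 5c 5c 5c 5c 5c 5c 10) = 5d
m4: inner = H(4f 36 36 36 36 36 36 d6 44 52 12) = 11; tag = H(25 5c 5c 5c 5c 5c 5c 11) = 5e ← matches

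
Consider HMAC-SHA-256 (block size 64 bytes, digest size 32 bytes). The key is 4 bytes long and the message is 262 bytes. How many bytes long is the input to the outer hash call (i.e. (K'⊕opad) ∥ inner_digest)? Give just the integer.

96

Key is 4 ≤ 64 bytes, zero-padded: |K'| = 64.
Outer input = (K'⊕opad) ∥ H(inner) → 64 + 32 = 96 bytes.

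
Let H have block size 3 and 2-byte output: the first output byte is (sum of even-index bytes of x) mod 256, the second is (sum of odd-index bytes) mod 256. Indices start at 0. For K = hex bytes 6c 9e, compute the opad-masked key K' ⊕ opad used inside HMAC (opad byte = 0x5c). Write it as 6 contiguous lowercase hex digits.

30c25c

Key hex bytes 6c 9e is 2 bytes ≤ B = 3; zero-pad to 3 bytes: K' = 6c 9e 00.
XOR each byte with 0x5c: 6c⊕5c=30, 9e⊕5c=c2, 00⊕5c=5c.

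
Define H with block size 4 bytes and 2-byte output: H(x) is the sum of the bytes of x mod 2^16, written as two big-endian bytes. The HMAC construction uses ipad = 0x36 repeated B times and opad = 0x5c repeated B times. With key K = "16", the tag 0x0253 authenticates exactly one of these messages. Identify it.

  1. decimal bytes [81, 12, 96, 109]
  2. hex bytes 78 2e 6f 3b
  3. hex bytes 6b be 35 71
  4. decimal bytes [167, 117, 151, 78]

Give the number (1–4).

Key "16" = 31 36 is 2 bytes ≤ B = 4; zero-pad to 4 bytes: K' = 31 36 00 00.
K' ⊕ ipad = 07 00 36 36; K' ⊕ opad = 6d 6a 5c 5c.
m1: inner = H(07 00 36 36 51 0c 60 6d) = 01 9d; tag = H(6d 6a 5c 5c 01 9d) = 022d
m2: inner = H(07 00 36 36 78 2e 6f 3b) = 01 c3; tag = H(6d 6a 5c 5c 01 c3) = 0253 ← matches
m3: inner = H(07 00 36 36 6b be 35 71) = 02 42; tag = H(6d 6a 5c 5c 02 42) = 01d3
m4: inner = H(07 00 36 36 a7 75 97 4e) = 02 74; tag = H(6d 6a 5c 5c 02 74) = 0205

2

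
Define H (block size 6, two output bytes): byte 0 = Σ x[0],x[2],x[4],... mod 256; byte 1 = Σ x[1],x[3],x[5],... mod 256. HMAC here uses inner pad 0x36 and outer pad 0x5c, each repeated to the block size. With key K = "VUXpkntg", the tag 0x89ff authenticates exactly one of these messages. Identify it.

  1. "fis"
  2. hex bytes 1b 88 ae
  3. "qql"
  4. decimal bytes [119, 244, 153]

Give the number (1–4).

Key "VUXpkntg" = 56 55 58 70 6b 6e 74 67 is 8 bytes > B = 6, so hash it first: H(key) = 8d 9a, then zero-pad to 6 bytes: K' = 8d 9a 00 00 00 00.
K' ⊕ ipad = bb ac 36 36 36 36; K' ⊕ opad = d1 c6 5c 5c 5c 5c.
m1: inner = H(bb ac 36 36 36 36 66 69 73) = 00 81; tag = H(d1 c6 5c 5c 5c 5c 00 81) = 89ff ← matches
m2: inner = H(bb ac 36 36 36 36 1b 88 ae) = f0 a0; tag = H(d1 c6 5c 5c 5c 5c f0 a0) = 791e
m3: inner = H(bb ac 36 36 36 36 71 71 6c) = 04 89; tag = H(d1 c6 5c 5c 5c 5c 04 89) = 8d07
m4: inner = H(bb ac 36 36 36 36 77 f4 99) = 37 0c; tag = H(d1 c6 5c 5c 5c 5c 37 0c) = c08a

1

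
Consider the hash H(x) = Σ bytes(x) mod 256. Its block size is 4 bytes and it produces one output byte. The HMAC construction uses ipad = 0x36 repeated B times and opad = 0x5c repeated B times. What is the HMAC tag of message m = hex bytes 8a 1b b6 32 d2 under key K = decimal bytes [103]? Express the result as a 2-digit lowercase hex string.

Key decimal bytes [103] = 67 is 1 byte ≤ B = 4; zero-pad to 4 bytes: K' = 67 00 00 00.
K' ⊕ ipad = 51 36 36 36.  K' ⊕ opad = 3b 5c 5c 5c.
Inner input = (K'⊕ipad) ∥ m = 51 36 36 36 ∥ 8a 1b b6 32 d2.
Inner hash: sum = 81+54+54+54+138+27+182+50+210 = 850; mod 256 = 82 → 52.
Outer input = (K'⊕opad) ∥ inner = 3b 5c 5c 5c ∥ 52.
Outer hash (tag): sum = 59+92+92+92+82 = 417; mod 256 = 161 → a1.

a1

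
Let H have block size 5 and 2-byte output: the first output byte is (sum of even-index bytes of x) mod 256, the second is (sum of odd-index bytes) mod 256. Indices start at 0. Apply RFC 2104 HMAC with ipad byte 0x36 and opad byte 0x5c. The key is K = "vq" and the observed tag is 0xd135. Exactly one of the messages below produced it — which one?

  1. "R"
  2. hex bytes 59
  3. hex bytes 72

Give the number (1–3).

3

Key "vq" = 76 71 is 2 bytes ≤ B = 5; zero-pad to 5 bytes: K' = 76 71 00 00 00.
K' ⊕ ipad = 40 47 36 36 36; K' ⊕ opad = 2a 2d 5c 5c 5c.
m1: inner = H(40 47 36 36 36 52) = ac cf; tag = H(2a 2d 5c 5c 5c ac cf) = b135
m2: inner = H(40 47 36 36 36 59) = ac d6; tag = H(2a 2d 5c 5c 5c ac d6) = b835
m3: inner = H(40 47 36 36 36 72) = ac ef; tag = H(2a 2d 5c 5c 5c ac ef) = d135 ← matches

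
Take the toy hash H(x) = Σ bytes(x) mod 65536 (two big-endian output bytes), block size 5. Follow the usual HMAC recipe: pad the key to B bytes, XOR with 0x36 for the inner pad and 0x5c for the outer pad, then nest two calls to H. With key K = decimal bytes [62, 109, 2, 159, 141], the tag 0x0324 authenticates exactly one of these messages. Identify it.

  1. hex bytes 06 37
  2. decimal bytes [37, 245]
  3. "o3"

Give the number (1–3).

3

Key decimal bytes [62, 109, 2, 159, 141] = 3e 6d 02 9f 8d is exactly B = 5 bytes: K' = 3e 6d 02 9f 8d.
K' ⊕ ipad = 08 5b 34 a9 bb; K' ⊕ opad = 62 31 5e c3 d1.
m1: inner = H(08 5b 34 a9 bb 06 37) = 02 38; tag = H(62 31 5e c3 d1 02 38) = 02bf
m2: inner = H(08 5b 34 a9 bb 25 f5) = 03 15; tag = H(62 31 5e c3 d1 03 15) = 029d
m3: inner = H(08 5b 34 a9 bb 6f 33) = 02 9d; tag = H(62 31 5e c3 d1 02 9d) = 0324 ← matches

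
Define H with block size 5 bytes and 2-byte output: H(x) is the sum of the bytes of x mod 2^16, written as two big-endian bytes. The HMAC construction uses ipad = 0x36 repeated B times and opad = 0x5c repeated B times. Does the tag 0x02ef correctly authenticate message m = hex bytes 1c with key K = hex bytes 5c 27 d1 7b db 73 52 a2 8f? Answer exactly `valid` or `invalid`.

Key hex bytes 5c 27 d1 7b db 73 52 a2 8f is 9 bytes > B = 5, so hash it first: H(key) = 04 a0, then zero-pad to 5 bytes: K' = 04 a0 00 00 00.
K' ⊕ ipad = 32 96 36 36 36; K' ⊕ opad = 58 fc 5c 5c 5c.
Inner hash: sum = 50+150+54+54+54+28 = 390 → 01 86.
Outer hash (recomputed tag): sum = 88+252+92+92+92+1+134 = 751 → 02 ef.
Recomputed tag = 02ef; claimed = 02ef → match.

valid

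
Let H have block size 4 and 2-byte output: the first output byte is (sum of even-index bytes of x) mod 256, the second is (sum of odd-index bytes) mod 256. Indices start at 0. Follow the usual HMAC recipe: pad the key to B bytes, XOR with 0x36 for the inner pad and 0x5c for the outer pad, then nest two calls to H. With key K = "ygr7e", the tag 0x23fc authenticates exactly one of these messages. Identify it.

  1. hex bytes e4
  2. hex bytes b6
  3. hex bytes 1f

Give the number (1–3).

3

Key "ygr7e" = 79 67 72 37 65 is 5 bytes > B = 4, so hash it first: H(key) = 50 9e, then zero-pad to 4 bytes: K' = 50 9e 00 00.
K' ⊕ ipad = 66 a8 36 36; K' ⊕ opad = 0c c2 5c 5c.
m1: inner = H(66 a8 36 36 e4) = 80 de; tag = H(0c c2 5c 5c 80 de) = e8fc
m2: inner = H(66 a8 36 36 b6) = 52 de; tag = H(0c c2 5c 5c 52 de) = bafc
m3: inner = H(66 a8 36 36 1f) = bb de; tag = H(0c c2 5c 5c bb de) = 23fc ← matches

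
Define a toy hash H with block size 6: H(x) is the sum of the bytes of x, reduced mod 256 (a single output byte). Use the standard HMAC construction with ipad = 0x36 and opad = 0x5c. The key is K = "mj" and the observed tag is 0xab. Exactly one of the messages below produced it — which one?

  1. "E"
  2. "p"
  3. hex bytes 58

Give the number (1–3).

Key "mj" = 6d 6a is 2 bytes ≤ B = 6; zero-pad to 6 bytes: K' = 6d 6a 00 00 00 00.
K' ⊕ ipad = 5b 5c 36 36 36 36; K' ⊕ opad = 31 36 5c 5c 5c 5c.
m1: inner = H(5b 5c 36 36 36 36 45) = d4; tag = H(31 36 5c 5c 5c 5c d4) = ab ← matches
m2: inner = H(5b 5c 36 36 36 36 70) = ff; tag = H(31 36 5c 5c 5c 5c ff) = d6
m3: inner = H(5b 5c 36 36 36 36 58) = e7; tag = H(31 36 5c 5c 5c 5c e7) = be

1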